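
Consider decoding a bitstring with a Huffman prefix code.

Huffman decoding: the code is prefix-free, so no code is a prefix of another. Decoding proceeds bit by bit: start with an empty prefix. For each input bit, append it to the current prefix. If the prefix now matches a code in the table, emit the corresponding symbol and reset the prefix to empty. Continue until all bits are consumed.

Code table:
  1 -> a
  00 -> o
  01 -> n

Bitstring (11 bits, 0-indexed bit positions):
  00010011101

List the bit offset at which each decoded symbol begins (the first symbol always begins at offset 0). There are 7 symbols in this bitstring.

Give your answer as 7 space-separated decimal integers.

Answer: 0 2 4 6 7 8 9

Derivation:
Bit 0: prefix='0' (no match yet)
Bit 1: prefix='00' -> emit 'o', reset
Bit 2: prefix='0' (no match yet)
Bit 3: prefix='01' -> emit 'n', reset
Bit 4: prefix='0' (no match yet)
Bit 5: prefix='00' -> emit 'o', reset
Bit 6: prefix='1' -> emit 'a', reset
Bit 7: prefix='1' -> emit 'a', reset
Bit 8: prefix='1' -> emit 'a', reset
Bit 9: prefix='0' (no match yet)
Bit 10: prefix='01' -> emit 'n', reset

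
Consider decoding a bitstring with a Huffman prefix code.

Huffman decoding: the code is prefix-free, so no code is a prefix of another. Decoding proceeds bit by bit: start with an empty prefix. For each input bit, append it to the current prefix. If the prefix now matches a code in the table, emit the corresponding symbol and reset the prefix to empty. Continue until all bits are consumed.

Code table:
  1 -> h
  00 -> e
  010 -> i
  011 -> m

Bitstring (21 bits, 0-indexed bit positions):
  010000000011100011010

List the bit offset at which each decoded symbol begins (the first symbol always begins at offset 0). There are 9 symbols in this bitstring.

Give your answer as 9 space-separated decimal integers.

Answer: 0 3 5 7 9 12 13 15 18

Derivation:
Bit 0: prefix='0' (no match yet)
Bit 1: prefix='01' (no match yet)
Bit 2: prefix='010' -> emit 'i', reset
Bit 3: prefix='0' (no match yet)
Bit 4: prefix='00' -> emit 'e', reset
Bit 5: prefix='0' (no match yet)
Bit 6: prefix='00' -> emit 'e', reset
Bit 7: prefix='0' (no match yet)
Bit 8: prefix='00' -> emit 'e', reset
Bit 9: prefix='0' (no match yet)
Bit 10: prefix='01' (no match yet)
Bit 11: prefix='011' -> emit 'm', reset
Bit 12: prefix='1' -> emit 'h', reset
Bit 13: prefix='0' (no match yet)
Bit 14: prefix='00' -> emit 'e', reset
Bit 15: prefix='0' (no match yet)
Bit 16: prefix='01' (no match yet)
Bit 17: prefix='011' -> emit 'm', reset
Bit 18: prefix='0' (no match yet)
Bit 19: prefix='01' (no match yet)
Bit 20: prefix='010' -> emit 'i', reset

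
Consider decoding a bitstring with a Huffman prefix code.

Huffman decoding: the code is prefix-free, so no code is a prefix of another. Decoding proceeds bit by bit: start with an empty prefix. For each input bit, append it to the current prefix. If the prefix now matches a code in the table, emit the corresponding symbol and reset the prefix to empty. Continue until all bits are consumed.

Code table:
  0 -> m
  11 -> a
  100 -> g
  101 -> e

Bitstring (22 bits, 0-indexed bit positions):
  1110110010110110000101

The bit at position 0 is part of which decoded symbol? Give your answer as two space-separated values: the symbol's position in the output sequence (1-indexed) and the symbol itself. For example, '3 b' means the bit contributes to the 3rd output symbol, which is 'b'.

Bit 0: prefix='1' (no match yet)
Bit 1: prefix='11' -> emit 'a', reset
Bit 2: prefix='1' (no match yet)
Bit 3: prefix='10' (no match yet)
Bit 4: prefix='101' -> emit 'e', reset

Answer: 1 a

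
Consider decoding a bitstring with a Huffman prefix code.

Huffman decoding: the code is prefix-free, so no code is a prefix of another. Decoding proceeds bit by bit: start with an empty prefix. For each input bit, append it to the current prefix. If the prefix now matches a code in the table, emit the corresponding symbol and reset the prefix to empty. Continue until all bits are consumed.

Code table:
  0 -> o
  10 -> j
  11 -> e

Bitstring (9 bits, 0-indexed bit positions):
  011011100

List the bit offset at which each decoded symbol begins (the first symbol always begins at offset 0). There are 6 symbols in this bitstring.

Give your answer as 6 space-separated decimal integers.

Answer: 0 1 3 4 6 8

Derivation:
Bit 0: prefix='0' -> emit 'o', reset
Bit 1: prefix='1' (no match yet)
Bit 2: prefix='11' -> emit 'e', reset
Bit 3: prefix='0' -> emit 'o', reset
Bit 4: prefix='1' (no match yet)
Bit 5: prefix='11' -> emit 'e', reset
Bit 6: prefix='1' (no match yet)
Bit 7: prefix='10' -> emit 'j', reset
Bit 8: prefix='0' -> emit 'o', reset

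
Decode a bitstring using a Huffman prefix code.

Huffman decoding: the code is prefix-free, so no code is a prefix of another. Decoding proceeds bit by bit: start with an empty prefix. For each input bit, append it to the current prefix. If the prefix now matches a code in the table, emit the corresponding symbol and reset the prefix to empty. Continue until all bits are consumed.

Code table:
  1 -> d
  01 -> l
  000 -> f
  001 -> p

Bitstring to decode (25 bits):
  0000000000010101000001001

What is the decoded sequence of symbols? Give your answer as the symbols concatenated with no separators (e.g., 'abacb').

Answer: fffpllfpp

Derivation:
Bit 0: prefix='0' (no match yet)
Bit 1: prefix='00' (no match yet)
Bit 2: prefix='000' -> emit 'f', reset
Bit 3: prefix='0' (no match yet)
Bit 4: prefix='00' (no match yet)
Bit 5: prefix='000' -> emit 'f', reset
Bit 6: prefix='0' (no match yet)
Bit 7: prefix='00' (no match yet)
Bit 8: prefix='000' -> emit 'f', reset
Bit 9: prefix='0' (no match yet)
Bit 10: prefix='00' (no match yet)
Bit 11: prefix='001' -> emit 'p', reset
Bit 12: prefix='0' (no match yet)
Bit 13: prefix='01' -> emit 'l', reset
Bit 14: prefix='0' (no match yet)
Bit 15: prefix='01' -> emit 'l', reset
Bit 16: prefix='0' (no match yet)
Bit 17: prefix='00' (no match yet)
Bit 18: prefix='000' -> emit 'f', reset
Bit 19: prefix='0' (no match yet)
Bit 20: prefix='00' (no match yet)
Bit 21: prefix='001' -> emit 'p', reset
Bit 22: prefix='0' (no match yet)
Bit 23: prefix='00' (no match yet)
Bit 24: prefix='001' -> emit 'p', reset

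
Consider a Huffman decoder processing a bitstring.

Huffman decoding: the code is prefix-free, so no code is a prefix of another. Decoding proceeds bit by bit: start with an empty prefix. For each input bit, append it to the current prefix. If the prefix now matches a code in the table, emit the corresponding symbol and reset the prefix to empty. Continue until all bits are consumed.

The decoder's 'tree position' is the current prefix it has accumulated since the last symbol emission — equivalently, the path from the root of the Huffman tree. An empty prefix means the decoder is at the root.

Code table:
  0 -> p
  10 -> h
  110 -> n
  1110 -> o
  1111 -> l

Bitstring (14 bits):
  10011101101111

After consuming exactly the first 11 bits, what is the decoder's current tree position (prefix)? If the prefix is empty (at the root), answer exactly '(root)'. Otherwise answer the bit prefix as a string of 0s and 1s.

Answer: 1

Derivation:
Bit 0: prefix='1' (no match yet)
Bit 1: prefix='10' -> emit 'h', reset
Bit 2: prefix='0' -> emit 'p', reset
Bit 3: prefix='1' (no match yet)
Bit 4: prefix='11' (no match yet)
Bit 5: prefix='111' (no match yet)
Bit 6: prefix='1110' -> emit 'o', reset
Bit 7: prefix='1' (no match yet)
Bit 8: prefix='11' (no match yet)
Bit 9: prefix='110' -> emit 'n', reset
Bit 10: prefix='1' (no match yet)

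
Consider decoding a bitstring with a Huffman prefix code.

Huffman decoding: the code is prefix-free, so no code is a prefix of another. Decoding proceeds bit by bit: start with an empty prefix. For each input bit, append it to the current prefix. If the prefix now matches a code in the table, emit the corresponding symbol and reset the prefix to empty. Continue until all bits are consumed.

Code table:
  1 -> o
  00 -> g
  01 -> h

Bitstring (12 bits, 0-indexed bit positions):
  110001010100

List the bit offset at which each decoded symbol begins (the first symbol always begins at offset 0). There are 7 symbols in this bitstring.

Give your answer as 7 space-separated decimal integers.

Answer: 0 1 2 4 6 8 10

Derivation:
Bit 0: prefix='1' -> emit 'o', reset
Bit 1: prefix='1' -> emit 'o', reset
Bit 2: prefix='0' (no match yet)
Bit 3: prefix='00' -> emit 'g', reset
Bit 4: prefix='0' (no match yet)
Bit 5: prefix='01' -> emit 'h', reset
Bit 6: prefix='0' (no match yet)
Bit 7: prefix='01' -> emit 'h', reset
Bit 8: prefix='0' (no match yet)
Bit 9: prefix='01' -> emit 'h', reset
Bit 10: prefix='0' (no match yet)
Bit 11: prefix='00' -> emit 'g', reset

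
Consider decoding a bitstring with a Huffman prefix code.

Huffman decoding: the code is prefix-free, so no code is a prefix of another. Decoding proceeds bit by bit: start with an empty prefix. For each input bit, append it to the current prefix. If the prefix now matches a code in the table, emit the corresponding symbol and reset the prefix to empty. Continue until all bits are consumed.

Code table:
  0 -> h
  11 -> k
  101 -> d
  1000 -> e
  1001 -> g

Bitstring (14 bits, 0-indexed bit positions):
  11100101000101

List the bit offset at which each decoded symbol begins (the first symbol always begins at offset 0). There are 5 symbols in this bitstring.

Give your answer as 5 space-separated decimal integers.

Answer: 0 2 6 7 11

Derivation:
Bit 0: prefix='1' (no match yet)
Bit 1: prefix='11' -> emit 'k', reset
Bit 2: prefix='1' (no match yet)
Bit 3: prefix='10' (no match yet)
Bit 4: prefix='100' (no match yet)
Bit 5: prefix='1001' -> emit 'g', reset
Bit 6: prefix='0' -> emit 'h', reset
Bit 7: prefix='1' (no match yet)
Bit 8: prefix='10' (no match yet)
Bit 9: prefix='100' (no match yet)
Bit 10: prefix='1000' -> emit 'e', reset
Bit 11: prefix='1' (no match yet)
Bit 12: prefix='10' (no match yet)
Bit 13: prefix='101' -> emit 'd', reset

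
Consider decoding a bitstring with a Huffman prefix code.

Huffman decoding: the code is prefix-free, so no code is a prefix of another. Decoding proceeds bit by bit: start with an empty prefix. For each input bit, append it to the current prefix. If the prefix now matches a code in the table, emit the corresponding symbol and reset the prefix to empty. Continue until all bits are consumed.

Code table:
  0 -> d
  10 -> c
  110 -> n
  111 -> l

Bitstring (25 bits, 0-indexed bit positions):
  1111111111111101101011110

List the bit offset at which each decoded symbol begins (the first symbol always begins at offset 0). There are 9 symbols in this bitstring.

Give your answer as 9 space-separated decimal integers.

Answer: 0 3 6 9 12 15 18 20 23

Derivation:
Bit 0: prefix='1' (no match yet)
Bit 1: prefix='11' (no match yet)
Bit 2: prefix='111' -> emit 'l', reset
Bit 3: prefix='1' (no match yet)
Bit 4: prefix='11' (no match yet)
Bit 5: prefix='111' -> emit 'l', reset
Bit 6: prefix='1' (no match yet)
Bit 7: prefix='11' (no match yet)
Bit 8: prefix='111' -> emit 'l', reset
Bit 9: prefix='1' (no match yet)
Bit 10: prefix='11' (no match yet)
Bit 11: prefix='111' -> emit 'l', reset
Bit 12: prefix='1' (no match yet)
Bit 13: prefix='11' (no match yet)
Bit 14: prefix='110' -> emit 'n', reset
Bit 15: prefix='1' (no match yet)
Bit 16: prefix='11' (no match yet)
Bit 17: prefix='110' -> emit 'n', reset
Bit 18: prefix='1' (no match yet)
Bit 19: prefix='10' -> emit 'c', reset
Bit 20: prefix='1' (no match yet)
Bit 21: prefix='11' (no match yet)
Bit 22: prefix='111' -> emit 'l', reset
Bit 23: prefix='1' (no match yet)
Bit 24: prefix='10' -> emit 'c', reset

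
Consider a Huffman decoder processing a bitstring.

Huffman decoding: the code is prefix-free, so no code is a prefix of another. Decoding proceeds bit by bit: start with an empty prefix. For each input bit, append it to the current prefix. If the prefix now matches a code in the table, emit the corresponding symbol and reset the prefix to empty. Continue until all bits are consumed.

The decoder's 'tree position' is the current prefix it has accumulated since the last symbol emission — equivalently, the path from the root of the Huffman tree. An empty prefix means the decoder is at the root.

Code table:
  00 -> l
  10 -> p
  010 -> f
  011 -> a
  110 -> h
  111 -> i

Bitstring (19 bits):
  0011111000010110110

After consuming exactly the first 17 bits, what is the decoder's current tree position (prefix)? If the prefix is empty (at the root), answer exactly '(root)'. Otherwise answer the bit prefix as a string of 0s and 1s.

Answer: 1

Derivation:
Bit 0: prefix='0' (no match yet)
Bit 1: prefix='00' -> emit 'l', reset
Bit 2: prefix='1' (no match yet)
Bit 3: prefix='11' (no match yet)
Bit 4: prefix='111' -> emit 'i', reset
Bit 5: prefix='1' (no match yet)
Bit 6: prefix='11' (no match yet)
Bit 7: prefix='110' -> emit 'h', reset
Bit 8: prefix='0' (no match yet)
Bit 9: prefix='00' -> emit 'l', reset
Bit 10: prefix='0' (no match yet)
Bit 11: prefix='01' (no match yet)
Bit 12: prefix='010' -> emit 'f', reset
Bit 13: prefix='1' (no match yet)
Bit 14: prefix='11' (no match yet)
Bit 15: prefix='110' -> emit 'h', reset
Bit 16: prefix='1' (no match yet)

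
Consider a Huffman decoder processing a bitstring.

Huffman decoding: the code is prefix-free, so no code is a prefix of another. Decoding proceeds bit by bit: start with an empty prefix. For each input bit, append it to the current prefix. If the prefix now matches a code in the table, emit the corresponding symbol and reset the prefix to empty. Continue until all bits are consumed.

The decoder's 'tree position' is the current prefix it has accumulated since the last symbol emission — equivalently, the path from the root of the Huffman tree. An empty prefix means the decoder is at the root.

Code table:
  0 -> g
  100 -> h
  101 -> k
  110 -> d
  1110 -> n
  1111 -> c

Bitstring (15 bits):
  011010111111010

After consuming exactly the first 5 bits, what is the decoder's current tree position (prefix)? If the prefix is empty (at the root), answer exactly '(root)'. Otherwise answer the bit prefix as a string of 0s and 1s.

Bit 0: prefix='0' -> emit 'g', reset
Bit 1: prefix='1' (no match yet)
Bit 2: prefix='11' (no match yet)
Bit 3: prefix='110' -> emit 'd', reset
Bit 4: prefix='1' (no match yet)

Answer: 1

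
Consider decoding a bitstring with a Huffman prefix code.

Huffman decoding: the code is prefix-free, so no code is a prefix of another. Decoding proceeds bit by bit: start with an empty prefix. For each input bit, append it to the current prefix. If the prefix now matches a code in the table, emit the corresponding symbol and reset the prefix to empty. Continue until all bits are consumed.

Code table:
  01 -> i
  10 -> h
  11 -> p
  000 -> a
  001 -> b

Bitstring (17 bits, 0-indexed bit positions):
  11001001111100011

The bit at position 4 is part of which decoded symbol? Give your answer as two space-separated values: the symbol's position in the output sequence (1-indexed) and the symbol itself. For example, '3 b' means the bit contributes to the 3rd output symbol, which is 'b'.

Answer: 2 b

Derivation:
Bit 0: prefix='1' (no match yet)
Bit 1: prefix='11' -> emit 'p', reset
Bit 2: prefix='0' (no match yet)
Bit 3: prefix='00' (no match yet)
Bit 4: prefix='001' -> emit 'b', reset
Bit 5: prefix='0' (no match yet)
Bit 6: prefix='00' (no match yet)
Bit 7: prefix='001' -> emit 'b', reset
Bit 8: prefix='1' (no match yet)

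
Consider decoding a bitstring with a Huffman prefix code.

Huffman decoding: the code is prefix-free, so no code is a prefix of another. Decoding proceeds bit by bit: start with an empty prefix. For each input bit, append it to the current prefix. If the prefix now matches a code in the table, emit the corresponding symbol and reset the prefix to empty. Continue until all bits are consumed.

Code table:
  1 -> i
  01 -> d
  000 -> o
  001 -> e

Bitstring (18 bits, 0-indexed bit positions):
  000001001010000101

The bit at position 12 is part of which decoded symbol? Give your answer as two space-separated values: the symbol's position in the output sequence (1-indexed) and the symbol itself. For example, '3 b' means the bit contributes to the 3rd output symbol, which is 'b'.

Bit 0: prefix='0' (no match yet)
Bit 1: prefix='00' (no match yet)
Bit 2: prefix='000' -> emit 'o', reset
Bit 3: prefix='0' (no match yet)
Bit 4: prefix='00' (no match yet)
Bit 5: prefix='001' -> emit 'e', reset
Bit 6: prefix='0' (no match yet)
Bit 7: prefix='00' (no match yet)
Bit 8: prefix='001' -> emit 'e', reset
Bit 9: prefix='0' (no match yet)
Bit 10: prefix='01' -> emit 'd', reset
Bit 11: prefix='0' (no match yet)
Bit 12: prefix='00' (no match yet)
Bit 13: prefix='000' -> emit 'o', reset
Bit 14: prefix='0' (no match yet)
Bit 15: prefix='01' -> emit 'd', reset
Bit 16: prefix='0' (no match yet)

Answer: 5 o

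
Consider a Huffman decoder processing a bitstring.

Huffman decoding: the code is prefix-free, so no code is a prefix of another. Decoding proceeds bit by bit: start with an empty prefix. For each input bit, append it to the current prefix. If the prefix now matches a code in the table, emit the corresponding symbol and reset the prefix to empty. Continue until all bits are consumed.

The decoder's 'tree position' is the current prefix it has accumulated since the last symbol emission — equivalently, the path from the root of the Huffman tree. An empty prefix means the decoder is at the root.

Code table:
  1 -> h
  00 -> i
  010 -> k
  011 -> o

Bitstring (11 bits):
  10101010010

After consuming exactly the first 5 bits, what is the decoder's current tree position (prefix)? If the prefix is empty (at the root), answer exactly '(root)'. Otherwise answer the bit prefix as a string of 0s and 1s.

Answer: (root)

Derivation:
Bit 0: prefix='1' -> emit 'h', reset
Bit 1: prefix='0' (no match yet)
Bit 2: prefix='01' (no match yet)
Bit 3: prefix='010' -> emit 'k', reset
Bit 4: prefix='1' -> emit 'h', reset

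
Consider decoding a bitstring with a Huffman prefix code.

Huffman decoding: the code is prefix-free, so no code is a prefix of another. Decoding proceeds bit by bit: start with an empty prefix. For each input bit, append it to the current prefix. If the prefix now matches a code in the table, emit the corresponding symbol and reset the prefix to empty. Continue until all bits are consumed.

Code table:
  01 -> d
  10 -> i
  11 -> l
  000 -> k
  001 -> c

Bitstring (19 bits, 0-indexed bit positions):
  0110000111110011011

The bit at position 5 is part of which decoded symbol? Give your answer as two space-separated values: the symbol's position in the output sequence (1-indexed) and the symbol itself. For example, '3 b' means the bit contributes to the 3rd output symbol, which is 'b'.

Bit 0: prefix='0' (no match yet)
Bit 1: prefix='01' -> emit 'd', reset
Bit 2: prefix='1' (no match yet)
Bit 3: prefix='10' -> emit 'i', reset
Bit 4: prefix='0' (no match yet)
Bit 5: prefix='00' (no match yet)
Bit 6: prefix='000' -> emit 'k', reset
Bit 7: prefix='1' (no match yet)
Bit 8: prefix='11' -> emit 'l', reset
Bit 9: prefix='1' (no match yet)

Answer: 3 k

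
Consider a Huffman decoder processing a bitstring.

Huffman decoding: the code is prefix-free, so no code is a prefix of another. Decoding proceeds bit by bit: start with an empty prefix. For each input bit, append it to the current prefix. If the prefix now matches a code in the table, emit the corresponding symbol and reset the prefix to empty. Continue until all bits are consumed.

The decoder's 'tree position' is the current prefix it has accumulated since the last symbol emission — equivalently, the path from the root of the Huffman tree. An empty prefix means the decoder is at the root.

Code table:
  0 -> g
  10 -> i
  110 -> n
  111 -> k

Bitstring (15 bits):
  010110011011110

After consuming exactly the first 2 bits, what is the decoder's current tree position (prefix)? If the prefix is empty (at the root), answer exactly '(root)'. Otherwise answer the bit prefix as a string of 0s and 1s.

Answer: 1

Derivation:
Bit 0: prefix='0' -> emit 'g', reset
Bit 1: prefix='1' (no match yet)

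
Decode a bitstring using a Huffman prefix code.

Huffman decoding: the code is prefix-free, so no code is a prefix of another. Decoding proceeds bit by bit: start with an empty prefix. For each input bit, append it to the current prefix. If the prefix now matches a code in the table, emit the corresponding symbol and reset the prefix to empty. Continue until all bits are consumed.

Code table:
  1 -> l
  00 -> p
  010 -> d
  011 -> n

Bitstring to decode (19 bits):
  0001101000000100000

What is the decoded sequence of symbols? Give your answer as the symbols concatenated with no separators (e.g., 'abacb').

Answer: pndppdpp

Derivation:
Bit 0: prefix='0' (no match yet)
Bit 1: prefix='00' -> emit 'p', reset
Bit 2: prefix='0' (no match yet)
Bit 3: prefix='01' (no match yet)
Bit 4: prefix='011' -> emit 'n', reset
Bit 5: prefix='0' (no match yet)
Bit 6: prefix='01' (no match yet)
Bit 7: prefix='010' -> emit 'd', reset
Bit 8: prefix='0' (no match yet)
Bit 9: prefix='00' -> emit 'p', reset
Bit 10: prefix='0' (no match yet)
Bit 11: prefix='00' -> emit 'p', reset
Bit 12: prefix='0' (no match yet)
Bit 13: prefix='01' (no match yet)
Bit 14: prefix='010' -> emit 'd', reset
Bit 15: prefix='0' (no match yet)
Bit 16: prefix='00' -> emit 'p', reset
Bit 17: prefix='0' (no match yet)
Bit 18: prefix='00' -> emit 'p', reset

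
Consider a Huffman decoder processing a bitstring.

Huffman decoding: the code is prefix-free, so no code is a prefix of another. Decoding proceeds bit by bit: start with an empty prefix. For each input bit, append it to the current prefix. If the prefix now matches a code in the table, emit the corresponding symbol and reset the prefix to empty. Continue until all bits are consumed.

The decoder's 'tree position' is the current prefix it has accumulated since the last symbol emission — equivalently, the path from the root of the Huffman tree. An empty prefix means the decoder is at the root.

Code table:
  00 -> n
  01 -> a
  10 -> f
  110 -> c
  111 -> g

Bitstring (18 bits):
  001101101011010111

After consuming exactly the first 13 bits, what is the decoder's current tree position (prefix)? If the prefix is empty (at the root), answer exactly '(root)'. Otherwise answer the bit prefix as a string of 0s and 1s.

Answer: (root)

Derivation:
Bit 0: prefix='0' (no match yet)
Bit 1: prefix='00' -> emit 'n', reset
Bit 2: prefix='1' (no match yet)
Bit 3: prefix='11' (no match yet)
Bit 4: prefix='110' -> emit 'c', reset
Bit 5: prefix='1' (no match yet)
Bit 6: prefix='11' (no match yet)
Bit 7: prefix='110' -> emit 'c', reset
Bit 8: prefix='1' (no match yet)
Bit 9: prefix='10' -> emit 'f', reset
Bit 10: prefix='1' (no match yet)
Bit 11: prefix='11' (no match yet)
Bit 12: prefix='110' -> emit 'c', reset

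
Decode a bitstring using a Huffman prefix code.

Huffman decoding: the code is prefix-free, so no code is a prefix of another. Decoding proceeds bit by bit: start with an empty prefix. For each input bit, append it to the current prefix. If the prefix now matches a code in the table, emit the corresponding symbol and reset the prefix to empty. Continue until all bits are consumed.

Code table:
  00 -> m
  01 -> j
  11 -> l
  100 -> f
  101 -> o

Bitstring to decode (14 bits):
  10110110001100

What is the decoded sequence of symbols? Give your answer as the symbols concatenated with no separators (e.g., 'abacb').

Bit 0: prefix='1' (no match yet)
Bit 1: prefix='10' (no match yet)
Bit 2: prefix='101' -> emit 'o', reset
Bit 3: prefix='1' (no match yet)
Bit 4: prefix='10' (no match yet)
Bit 5: prefix='101' -> emit 'o', reset
Bit 6: prefix='1' (no match yet)
Bit 7: prefix='10' (no match yet)
Bit 8: prefix='100' -> emit 'f', reset
Bit 9: prefix='0' (no match yet)
Bit 10: prefix='01' -> emit 'j', reset
Bit 11: prefix='1' (no match yet)
Bit 12: prefix='10' (no match yet)
Bit 13: prefix='100' -> emit 'f', reset

Answer: oofjf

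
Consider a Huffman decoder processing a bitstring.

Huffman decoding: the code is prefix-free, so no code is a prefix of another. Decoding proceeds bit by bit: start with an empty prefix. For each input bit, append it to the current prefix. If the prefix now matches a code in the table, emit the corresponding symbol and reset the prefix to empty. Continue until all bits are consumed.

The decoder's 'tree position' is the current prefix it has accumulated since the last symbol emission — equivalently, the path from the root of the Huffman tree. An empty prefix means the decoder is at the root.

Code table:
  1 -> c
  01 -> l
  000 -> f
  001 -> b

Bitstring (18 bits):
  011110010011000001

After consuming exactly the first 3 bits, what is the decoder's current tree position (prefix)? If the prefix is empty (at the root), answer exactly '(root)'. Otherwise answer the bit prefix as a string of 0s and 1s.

Bit 0: prefix='0' (no match yet)
Bit 1: prefix='01' -> emit 'l', reset
Bit 2: prefix='1' -> emit 'c', reset

Answer: (root)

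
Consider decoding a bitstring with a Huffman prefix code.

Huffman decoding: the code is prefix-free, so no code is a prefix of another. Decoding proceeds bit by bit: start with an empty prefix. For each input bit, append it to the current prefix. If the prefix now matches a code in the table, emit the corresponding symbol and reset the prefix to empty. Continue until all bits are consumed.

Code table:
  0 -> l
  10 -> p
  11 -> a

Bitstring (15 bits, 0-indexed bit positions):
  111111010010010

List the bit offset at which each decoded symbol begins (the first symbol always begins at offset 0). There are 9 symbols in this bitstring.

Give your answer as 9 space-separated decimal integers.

Answer: 0 2 4 6 7 9 10 12 13

Derivation:
Bit 0: prefix='1' (no match yet)
Bit 1: prefix='11' -> emit 'a', reset
Bit 2: prefix='1' (no match yet)
Bit 3: prefix='11' -> emit 'a', reset
Bit 4: prefix='1' (no match yet)
Bit 5: prefix='11' -> emit 'a', reset
Bit 6: prefix='0' -> emit 'l', reset
Bit 7: prefix='1' (no match yet)
Bit 8: prefix='10' -> emit 'p', reset
Bit 9: prefix='0' -> emit 'l', reset
Bit 10: prefix='1' (no match yet)
Bit 11: prefix='10' -> emit 'p', reset
Bit 12: prefix='0' -> emit 'l', reset
Bit 13: prefix='1' (no match yet)
Bit 14: prefix='10' -> emit 'p', reset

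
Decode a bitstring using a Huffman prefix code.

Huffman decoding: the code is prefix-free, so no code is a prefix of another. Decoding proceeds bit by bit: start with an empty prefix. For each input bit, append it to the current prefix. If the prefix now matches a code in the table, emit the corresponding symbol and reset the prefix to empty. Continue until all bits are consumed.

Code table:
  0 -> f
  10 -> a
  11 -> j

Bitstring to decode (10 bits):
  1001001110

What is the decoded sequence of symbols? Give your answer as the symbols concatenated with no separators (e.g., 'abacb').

Answer: afafja

Derivation:
Bit 0: prefix='1' (no match yet)
Bit 1: prefix='10' -> emit 'a', reset
Bit 2: prefix='0' -> emit 'f', reset
Bit 3: prefix='1' (no match yet)
Bit 4: prefix='10' -> emit 'a', reset
Bit 5: prefix='0' -> emit 'f', reset
Bit 6: prefix='1' (no match yet)
Bit 7: prefix='11' -> emit 'j', reset
Bit 8: prefix='1' (no match yet)
Bit 9: prefix='10' -> emit 'a', reset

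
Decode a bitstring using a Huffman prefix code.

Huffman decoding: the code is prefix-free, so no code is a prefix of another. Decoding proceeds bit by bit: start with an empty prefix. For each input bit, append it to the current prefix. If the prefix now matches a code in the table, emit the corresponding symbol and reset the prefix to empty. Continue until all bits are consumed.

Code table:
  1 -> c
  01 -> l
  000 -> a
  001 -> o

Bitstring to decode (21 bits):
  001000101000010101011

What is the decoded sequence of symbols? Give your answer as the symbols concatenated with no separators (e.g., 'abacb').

Bit 0: prefix='0' (no match yet)
Bit 1: prefix='00' (no match yet)
Bit 2: prefix='001' -> emit 'o', reset
Bit 3: prefix='0' (no match yet)
Bit 4: prefix='00' (no match yet)
Bit 5: prefix='000' -> emit 'a', reset
Bit 6: prefix='1' -> emit 'c', reset
Bit 7: prefix='0' (no match yet)
Bit 8: prefix='01' -> emit 'l', reset
Bit 9: prefix='0' (no match yet)
Bit 10: prefix='00' (no match yet)
Bit 11: prefix='000' -> emit 'a', reset
Bit 12: prefix='0' (no match yet)
Bit 13: prefix='01' -> emit 'l', reset
Bit 14: prefix='0' (no match yet)
Bit 15: prefix='01' -> emit 'l', reset
Bit 16: prefix='0' (no match yet)
Bit 17: prefix='01' -> emit 'l', reset
Bit 18: prefix='0' (no match yet)
Bit 19: prefix='01' -> emit 'l', reset
Bit 20: prefix='1' -> emit 'c', reset

Answer: oaclallllc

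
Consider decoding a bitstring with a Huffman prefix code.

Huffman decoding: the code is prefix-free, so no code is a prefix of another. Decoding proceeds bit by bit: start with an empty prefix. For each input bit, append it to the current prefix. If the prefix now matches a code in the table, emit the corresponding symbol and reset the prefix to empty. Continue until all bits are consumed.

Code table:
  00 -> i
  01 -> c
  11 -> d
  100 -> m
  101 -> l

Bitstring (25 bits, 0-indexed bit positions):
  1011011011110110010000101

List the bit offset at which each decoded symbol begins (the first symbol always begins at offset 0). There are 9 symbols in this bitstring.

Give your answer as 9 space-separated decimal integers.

Answer: 0 3 6 9 11 14 17 20 22

Derivation:
Bit 0: prefix='1' (no match yet)
Bit 1: prefix='10' (no match yet)
Bit 2: prefix='101' -> emit 'l', reset
Bit 3: prefix='1' (no match yet)
Bit 4: prefix='10' (no match yet)
Bit 5: prefix='101' -> emit 'l', reset
Bit 6: prefix='1' (no match yet)
Bit 7: prefix='10' (no match yet)
Bit 8: prefix='101' -> emit 'l', reset
Bit 9: prefix='1' (no match yet)
Bit 10: prefix='11' -> emit 'd', reset
Bit 11: prefix='1' (no match yet)
Bit 12: prefix='10' (no match yet)
Bit 13: prefix='101' -> emit 'l', reset
Bit 14: prefix='1' (no match yet)
Bit 15: prefix='10' (no match yet)
Bit 16: prefix='100' -> emit 'm', reset
Bit 17: prefix='1' (no match yet)
Bit 18: prefix='10' (no match yet)
Bit 19: prefix='100' -> emit 'm', reset
Bit 20: prefix='0' (no match yet)
Bit 21: prefix='00' -> emit 'i', reset
Bit 22: prefix='1' (no match yet)
Bit 23: prefix='10' (no match yet)
Bit 24: prefix='101' -> emit 'l', reset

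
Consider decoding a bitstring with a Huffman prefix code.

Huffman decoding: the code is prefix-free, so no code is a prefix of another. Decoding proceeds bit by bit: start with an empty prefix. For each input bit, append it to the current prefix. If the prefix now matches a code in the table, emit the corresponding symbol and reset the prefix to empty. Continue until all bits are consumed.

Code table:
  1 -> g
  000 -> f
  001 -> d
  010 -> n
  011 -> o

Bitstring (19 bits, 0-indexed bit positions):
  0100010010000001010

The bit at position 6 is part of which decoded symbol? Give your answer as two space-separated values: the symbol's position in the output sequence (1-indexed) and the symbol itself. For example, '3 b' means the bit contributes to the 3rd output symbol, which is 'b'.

Answer: 3 d

Derivation:
Bit 0: prefix='0' (no match yet)
Bit 1: prefix='01' (no match yet)
Bit 2: prefix='010' -> emit 'n', reset
Bit 3: prefix='0' (no match yet)
Bit 4: prefix='00' (no match yet)
Bit 5: prefix='001' -> emit 'd', reset
Bit 6: prefix='0' (no match yet)
Bit 7: prefix='00' (no match yet)
Bit 8: prefix='001' -> emit 'd', reset
Bit 9: prefix='0' (no match yet)
Bit 10: prefix='00' (no match yet)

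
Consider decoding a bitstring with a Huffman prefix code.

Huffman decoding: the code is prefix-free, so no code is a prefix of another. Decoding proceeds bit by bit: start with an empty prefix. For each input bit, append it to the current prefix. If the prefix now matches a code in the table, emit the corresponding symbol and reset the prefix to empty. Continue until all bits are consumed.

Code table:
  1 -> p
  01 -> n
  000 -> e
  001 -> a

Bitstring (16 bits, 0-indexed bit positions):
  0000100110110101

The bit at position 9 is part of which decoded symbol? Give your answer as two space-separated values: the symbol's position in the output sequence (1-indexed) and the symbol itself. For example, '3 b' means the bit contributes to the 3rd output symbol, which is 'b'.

Bit 0: prefix='0' (no match yet)
Bit 1: prefix='00' (no match yet)
Bit 2: prefix='000' -> emit 'e', reset
Bit 3: prefix='0' (no match yet)
Bit 4: prefix='01' -> emit 'n', reset
Bit 5: prefix='0' (no match yet)
Bit 6: prefix='00' (no match yet)
Bit 7: prefix='001' -> emit 'a', reset
Bit 8: prefix='1' -> emit 'p', reset
Bit 9: prefix='0' (no match yet)
Bit 10: prefix='01' -> emit 'n', reset
Bit 11: prefix='1' -> emit 'p', reset
Bit 12: prefix='0' (no match yet)
Bit 13: prefix='01' -> emit 'n', reset

Answer: 5 n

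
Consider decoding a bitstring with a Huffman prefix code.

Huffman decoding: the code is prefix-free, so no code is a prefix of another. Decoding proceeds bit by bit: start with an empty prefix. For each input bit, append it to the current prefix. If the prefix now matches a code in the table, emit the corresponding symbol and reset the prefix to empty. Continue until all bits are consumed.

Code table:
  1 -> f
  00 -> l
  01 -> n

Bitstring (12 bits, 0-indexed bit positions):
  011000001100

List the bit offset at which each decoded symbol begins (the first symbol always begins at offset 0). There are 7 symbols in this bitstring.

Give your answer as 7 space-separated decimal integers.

Answer: 0 2 3 5 7 9 10

Derivation:
Bit 0: prefix='0' (no match yet)
Bit 1: prefix='01' -> emit 'n', reset
Bit 2: prefix='1' -> emit 'f', reset
Bit 3: prefix='0' (no match yet)
Bit 4: prefix='00' -> emit 'l', reset
Bit 5: prefix='0' (no match yet)
Bit 6: prefix='00' -> emit 'l', reset
Bit 7: prefix='0' (no match yet)
Bit 8: prefix='01' -> emit 'n', reset
Bit 9: prefix='1' -> emit 'f', reset
Bit 10: prefix='0' (no match yet)
Bit 11: prefix='00' -> emit 'l', reset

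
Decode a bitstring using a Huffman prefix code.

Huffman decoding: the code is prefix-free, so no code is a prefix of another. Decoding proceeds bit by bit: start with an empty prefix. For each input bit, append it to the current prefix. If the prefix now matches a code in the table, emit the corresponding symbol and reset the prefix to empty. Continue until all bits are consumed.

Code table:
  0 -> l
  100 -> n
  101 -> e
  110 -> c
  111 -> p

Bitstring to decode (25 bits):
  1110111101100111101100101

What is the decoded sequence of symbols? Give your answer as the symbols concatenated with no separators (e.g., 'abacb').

Answer: plpenpene

Derivation:
Bit 0: prefix='1' (no match yet)
Bit 1: prefix='11' (no match yet)
Bit 2: prefix='111' -> emit 'p', reset
Bit 3: prefix='0' -> emit 'l', reset
Bit 4: prefix='1' (no match yet)
Bit 5: prefix='11' (no match yet)
Bit 6: prefix='111' -> emit 'p', reset
Bit 7: prefix='1' (no match yet)
Bit 8: prefix='10' (no match yet)
Bit 9: prefix='101' -> emit 'e', reset
Bit 10: prefix='1' (no match yet)
Bit 11: prefix='10' (no match yet)
Bit 12: prefix='100' -> emit 'n', reset
Bit 13: prefix='1' (no match yet)
Bit 14: prefix='11' (no match yet)
Bit 15: prefix='111' -> emit 'p', reset
Bit 16: prefix='1' (no match yet)
Bit 17: prefix='10' (no match yet)
Bit 18: prefix='101' -> emit 'e', reset
Bit 19: prefix='1' (no match yet)
Bit 20: prefix='10' (no match yet)
Bit 21: prefix='100' -> emit 'n', reset
Bit 22: prefix='1' (no match yet)
Bit 23: prefix='10' (no match yet)
Bit 24: prefix='101' -> emit 'e', reset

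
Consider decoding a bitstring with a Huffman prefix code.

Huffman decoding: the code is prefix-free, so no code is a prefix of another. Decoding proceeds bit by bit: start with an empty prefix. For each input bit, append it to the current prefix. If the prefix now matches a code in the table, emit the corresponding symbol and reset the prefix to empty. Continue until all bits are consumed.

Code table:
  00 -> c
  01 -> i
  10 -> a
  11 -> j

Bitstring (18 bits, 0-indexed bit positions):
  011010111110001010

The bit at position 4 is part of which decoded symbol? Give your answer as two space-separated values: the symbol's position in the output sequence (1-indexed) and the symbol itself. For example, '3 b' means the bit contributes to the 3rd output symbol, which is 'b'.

Answer: 3 a

Derivation:
Bit 0: prefix='0' (no match yet)
Bit 1: prefix='01' -> emit 'i', reset
Bit 2: prefix='1' (no match yet)
Bit 3: prefix='10' -> emit 'a', reset
Bit 4: prefix='1' (no match yet)
Bit 5: prefix='10' -> emit 'a', reset
Bit 6: prefix='1' (no match yet)
Bit 7: prefix='11' -> emit 'j', reset
Bit 8: prefix='1' (no match yet)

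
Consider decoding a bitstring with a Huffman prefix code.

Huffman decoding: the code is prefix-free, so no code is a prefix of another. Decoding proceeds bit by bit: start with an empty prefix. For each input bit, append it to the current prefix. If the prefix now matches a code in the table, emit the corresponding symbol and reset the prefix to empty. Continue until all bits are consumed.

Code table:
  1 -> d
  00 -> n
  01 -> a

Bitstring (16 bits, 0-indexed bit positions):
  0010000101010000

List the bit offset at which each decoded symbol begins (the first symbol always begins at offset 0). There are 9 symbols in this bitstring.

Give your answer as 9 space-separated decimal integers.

Bit 0: prefix='0' (no match yet)
Bit 1: prefix='00' -> emit 'n', reset
Bit 2: prefix='1' -> emit 'd', reset
Bit 3: prefix='0' (no match yet)
Bit 4: prefix='00' -> emit 'n', reset
Bit 5: prefix='0' (no match yet)
Bit 6: prefix='00' -> emit 'n', reset
Bit 7: prefix='1' -> emit 'd', reset
Bit 8: prefix='0' (no match yet)
Bit 9: prefix='01' -> emit 'a', reset
Bit 10: prefix='0' (no match yet)
Bit 11: prefix='01' -> emit 'a', reset
Bit 12: prefix='0' (no match yet)
Bit 13: prefix='00' -> emit 'n', reset
Bit 14: prefix='0' (no match yet)
Bit 15: prefix='00' -> emit 'n', reset

Answer: 0 2 3 5 7 8 10 12 14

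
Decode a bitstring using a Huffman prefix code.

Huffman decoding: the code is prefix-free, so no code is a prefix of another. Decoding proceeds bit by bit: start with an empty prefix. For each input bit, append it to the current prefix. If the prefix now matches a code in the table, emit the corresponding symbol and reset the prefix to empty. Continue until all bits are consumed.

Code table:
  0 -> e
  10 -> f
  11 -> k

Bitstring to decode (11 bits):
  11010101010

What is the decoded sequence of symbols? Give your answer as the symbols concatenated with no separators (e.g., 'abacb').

Answer: keffff

Derivation:
Bit 0: prefix='1' (no match yet)
Bit 1: prefix='11' -> emit 'k', reset
Bit 2: prefix='0' -> emit 'e', reset
Bit 3: prefix='1' (no match yet)
Bit 4: prefix='10' -> emit 'f', reset
Bit 5: prefix='1' (no match yet)
Bit 6: prefix='10' -> emit 'f', reset
Bit 7: prefix='1' (no match yet)
Bit 8: prefix='10' -> emit 'f', reset
Bit 9: prefix='1' (no match yet)
Bit 10: prefix='10' -> emit 'f', reset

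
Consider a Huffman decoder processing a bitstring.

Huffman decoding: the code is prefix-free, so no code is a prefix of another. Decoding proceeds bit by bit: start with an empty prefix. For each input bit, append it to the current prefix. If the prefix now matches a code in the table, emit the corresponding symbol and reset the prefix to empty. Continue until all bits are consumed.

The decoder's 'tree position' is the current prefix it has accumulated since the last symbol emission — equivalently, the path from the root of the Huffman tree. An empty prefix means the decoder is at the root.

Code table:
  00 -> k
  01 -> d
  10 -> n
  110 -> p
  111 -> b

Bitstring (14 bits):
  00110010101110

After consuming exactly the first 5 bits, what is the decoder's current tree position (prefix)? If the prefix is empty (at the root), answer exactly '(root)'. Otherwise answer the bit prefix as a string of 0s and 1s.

Bit 0: prefix='0' (no match yet)
Bit 1: prefix='00' -> emit 'k', reset
Bit 2: prefix='1' (no match yet)
Bit 3: prefix='11' (no match yet)
Bit 4: prefix='110' -> emit 'p', reset

Answer: (root)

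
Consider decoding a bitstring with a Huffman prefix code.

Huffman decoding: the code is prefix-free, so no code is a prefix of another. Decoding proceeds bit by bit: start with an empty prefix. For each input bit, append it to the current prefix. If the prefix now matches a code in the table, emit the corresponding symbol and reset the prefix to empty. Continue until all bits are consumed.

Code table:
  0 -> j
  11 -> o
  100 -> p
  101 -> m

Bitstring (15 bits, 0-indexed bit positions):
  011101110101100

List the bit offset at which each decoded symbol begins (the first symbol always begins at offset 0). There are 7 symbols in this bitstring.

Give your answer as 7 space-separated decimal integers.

Answer: 0 1 3 6 8 9 12

Derivation:
Bit 0: prefix='0' -> emit 'j', reset
Bit 1: prefix='1' (no match yet)
Bit 2: prefix='11' -> emit 'o', reset
Bit 3: prefix='1' (no match yet)
Bit 4: prefix='10' (no match yet)
Bit 5: prefix='101' -> emit 'm', reset
Bit 6: prefix='1' (no match yet)
Bit 7: prefix='11' -> emit 'o', reset
Bit 8: prefix='0' -> emit 'j', reset
Bit 9: prefix='1' (no match yet)
Bit 10: prefix='10' (no match yet)
Bit 11: prefix='101' -> emit 'm', reset
Bit 12: prefix='1' (no match yet)
Bit 13: prefix='10' (no match yet)
Bit 14: prefix='100' -> emit 'p', reset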